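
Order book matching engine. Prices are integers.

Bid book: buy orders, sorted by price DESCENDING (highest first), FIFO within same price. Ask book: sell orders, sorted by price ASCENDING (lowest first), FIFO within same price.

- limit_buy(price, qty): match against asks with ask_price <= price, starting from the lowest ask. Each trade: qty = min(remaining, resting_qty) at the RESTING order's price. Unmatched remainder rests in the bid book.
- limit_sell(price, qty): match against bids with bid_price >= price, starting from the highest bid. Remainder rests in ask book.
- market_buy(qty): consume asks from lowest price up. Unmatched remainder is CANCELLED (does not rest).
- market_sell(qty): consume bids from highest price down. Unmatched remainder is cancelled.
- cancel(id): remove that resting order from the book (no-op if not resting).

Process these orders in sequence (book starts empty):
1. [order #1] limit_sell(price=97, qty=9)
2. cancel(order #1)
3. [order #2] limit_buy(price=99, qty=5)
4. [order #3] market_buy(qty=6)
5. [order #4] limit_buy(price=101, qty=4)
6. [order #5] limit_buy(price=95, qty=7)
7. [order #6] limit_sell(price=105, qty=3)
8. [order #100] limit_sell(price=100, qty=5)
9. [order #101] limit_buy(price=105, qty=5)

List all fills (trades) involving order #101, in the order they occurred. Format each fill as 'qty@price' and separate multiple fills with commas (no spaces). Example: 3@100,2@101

After op 1 [order #1] limit_sell(price=97, qty=9): fills=none; bids=[-] asks=[#1:9@97]
After op 2 cancel(order #1): fills=none; bids=[-] asks=[-]
After op 3 [order #2] limit_buy(price=99, qty=5): fills=none; bids=[#2:5@99] asks=[-]
After op 4 [order #3] market_buy(qty=6): fills=none; bids=[#2:5@99] asks=[-]
After op 5 [order #4] limit_buy(price=101, qty=4): fills=none; bids=[#4:4@101 #2:5@99] asks=[-]
After op 6 [order #5] limit_buy(price=95, qty=7): fills=none; bids=[#4:4@101 #2:5@99 #5:7@95] asks=[-]
After op 7 [order #6] limit_sell(price=105, qty=3): fills=none; bids=[#4:4@101 #2:5@99 #5:7@95] asks=[#6:3@105]
After op 8 [order #100] limit_sell(price=100, qty=5): fills=#4x#100:4@101; bids=[#2:5@99 #5:7@95] asks=[#100:1@100 #6:3@105]
After op 9 [order #101] limit_buy(price=105, qty=5): fills=#101x#100:1@100 #101x#6:3@105; bids=[#101:1@105 #2:5@99 #5:7@95] asks=[-]

Answer: 1@100,3@105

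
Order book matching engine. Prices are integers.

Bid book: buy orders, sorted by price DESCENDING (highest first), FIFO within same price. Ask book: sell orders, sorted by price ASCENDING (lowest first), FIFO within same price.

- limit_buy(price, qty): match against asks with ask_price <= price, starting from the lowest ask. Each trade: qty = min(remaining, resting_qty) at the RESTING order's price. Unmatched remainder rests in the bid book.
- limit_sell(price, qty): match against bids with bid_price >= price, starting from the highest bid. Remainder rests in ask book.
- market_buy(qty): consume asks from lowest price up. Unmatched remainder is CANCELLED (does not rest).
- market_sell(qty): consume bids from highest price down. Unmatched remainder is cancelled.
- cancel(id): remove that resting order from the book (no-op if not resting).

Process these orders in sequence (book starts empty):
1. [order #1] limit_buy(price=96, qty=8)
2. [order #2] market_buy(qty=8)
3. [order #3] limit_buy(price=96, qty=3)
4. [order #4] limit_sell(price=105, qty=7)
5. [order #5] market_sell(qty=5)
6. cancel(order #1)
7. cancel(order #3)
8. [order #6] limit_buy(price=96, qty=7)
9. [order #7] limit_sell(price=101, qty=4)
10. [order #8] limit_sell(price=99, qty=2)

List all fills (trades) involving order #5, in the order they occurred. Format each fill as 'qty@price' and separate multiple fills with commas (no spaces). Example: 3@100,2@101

Answer: 5@96

Derivation:
After op 1 [order #1] limit_buy(price=96, qty=8): fills=none; bids=[#1:8@96] asks=[-]
After op 2 [order #2] market_buy(qty=8): fills=none; bids=[#1:8@96] asks=[-]
After op 3 [order #3] limit_buy(price=96, qty=3): fills=none; bids=[#1:8@96 #3:3@96] asks=[-]
After op 4 [order #4] limit_sell(price=105, qty=7): fills=none; bids=[#1:8@96 #3:3@96] asks=[#4:7@105]
After op 5 [order #5] market_sell(qty=5): fills=#1x#5:5@96; bids=[#1:3@96 #3:3@96] asks=[#4:7@105]
After op 6 cancel(order #1): fills=none; bids=[#3:3@96] asks=[#4:7@105]
After op 7 cancel(order #3): fills=none; bids=[-] asks=[#4:7@105]
After op 8 [order #6] limit_buy(price=96, qty=7): fills=none; bids=[#6:7@96] asks=[#4:7@105]
After op 9 [order #7] limit_sell(price=101, qty=4): fills=none; bids=[#6:7@96] asks=[#7:4@101 #4:7@105]
After op 10 [order #8] limit_sell(price=99, qty=2): fills=none; bids=[#6:7@96] asks=[#8:2@99 #7:4@101 #4:7@105]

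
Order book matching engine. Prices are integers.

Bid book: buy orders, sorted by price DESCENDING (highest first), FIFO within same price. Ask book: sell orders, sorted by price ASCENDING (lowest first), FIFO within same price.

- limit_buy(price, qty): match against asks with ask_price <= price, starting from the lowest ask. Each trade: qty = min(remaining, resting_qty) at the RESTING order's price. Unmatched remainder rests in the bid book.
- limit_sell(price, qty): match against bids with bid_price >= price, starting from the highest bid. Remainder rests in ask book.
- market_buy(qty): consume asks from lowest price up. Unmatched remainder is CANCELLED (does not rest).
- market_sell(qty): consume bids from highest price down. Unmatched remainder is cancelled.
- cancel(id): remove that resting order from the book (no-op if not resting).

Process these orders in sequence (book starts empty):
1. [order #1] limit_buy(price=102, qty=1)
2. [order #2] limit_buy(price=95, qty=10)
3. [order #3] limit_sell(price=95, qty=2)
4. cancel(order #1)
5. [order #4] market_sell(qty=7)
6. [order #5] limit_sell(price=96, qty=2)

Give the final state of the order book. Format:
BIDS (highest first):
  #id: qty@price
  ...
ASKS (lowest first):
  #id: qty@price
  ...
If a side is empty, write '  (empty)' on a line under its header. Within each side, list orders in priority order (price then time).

Answer: BIDS (highest first):
  #2: 2@95
ASKS (lowest first):
  #5: 2@96

Derivation:
After op 1 [order #1] limit_buy(price=102, qty=1): fills=none; bids=[#1:1@102] asks=[-]
After op 2 [order #2] limit_buy(price=95, qty=10): fills=none; bids=[#1:1@102 #2:10@95] asks=[-]
After op 3 [order #3] limit_sell(price=95, qty=2): fills=#1x#3:1@102 #2x#3:1@95; bids=[#2:9@95] asks=[-]
After op 4 cancel(order #1): fills=none; bids=[#2:9@95] asks=[-]
After op 5 [order #4] market_sell(qty=7): fills=#2x#4:7@95; bids=[#2:2@95] asks=[-]
After op 6 [order #5] limit_sell(price=96, qty=2): fills=none; bids=[#2:2@95] asks=[#5:2@96]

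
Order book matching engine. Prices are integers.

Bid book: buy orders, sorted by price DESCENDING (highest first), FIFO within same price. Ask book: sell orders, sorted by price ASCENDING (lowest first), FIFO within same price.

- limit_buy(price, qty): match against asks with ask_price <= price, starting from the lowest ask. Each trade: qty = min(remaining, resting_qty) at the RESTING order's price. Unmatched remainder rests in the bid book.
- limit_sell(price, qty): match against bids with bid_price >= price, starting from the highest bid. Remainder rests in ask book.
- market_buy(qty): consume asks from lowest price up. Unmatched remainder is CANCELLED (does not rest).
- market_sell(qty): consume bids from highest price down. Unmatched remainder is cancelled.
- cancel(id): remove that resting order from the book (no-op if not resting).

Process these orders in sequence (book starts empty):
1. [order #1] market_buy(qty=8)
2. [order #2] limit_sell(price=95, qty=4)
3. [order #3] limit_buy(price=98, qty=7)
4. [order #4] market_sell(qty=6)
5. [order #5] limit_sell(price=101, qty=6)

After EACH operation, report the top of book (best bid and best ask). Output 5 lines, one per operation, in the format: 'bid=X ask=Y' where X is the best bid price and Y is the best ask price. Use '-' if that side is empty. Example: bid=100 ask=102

Answer: bid=- ask=-
bid=- ask=95
bid=98 ask=-
bid=- ask=-
bid=- ask=101

Derivation:
After op 1 [order #1] market_buy(qty=8): fills=none; bids=[-] asks=[-]
After op 2 [order #2] limit_sell(price=95, qty=4): fills=none; bids=[-] asks=[#2:4@95]
After op 3 [order #3] limit_buy(price=98, qty=7): fills=#3x#2:4@95; bids=[#3:3@98] asks=[-]
After op 4 [order #4] market_sell(qty=6): fills=#3x#4:3@98; bids=[-] asks=[-]
After op 5 [order #5] limit_sell(price=101, qty=6): fills=none; bids=[-] asks=[#5:6@101]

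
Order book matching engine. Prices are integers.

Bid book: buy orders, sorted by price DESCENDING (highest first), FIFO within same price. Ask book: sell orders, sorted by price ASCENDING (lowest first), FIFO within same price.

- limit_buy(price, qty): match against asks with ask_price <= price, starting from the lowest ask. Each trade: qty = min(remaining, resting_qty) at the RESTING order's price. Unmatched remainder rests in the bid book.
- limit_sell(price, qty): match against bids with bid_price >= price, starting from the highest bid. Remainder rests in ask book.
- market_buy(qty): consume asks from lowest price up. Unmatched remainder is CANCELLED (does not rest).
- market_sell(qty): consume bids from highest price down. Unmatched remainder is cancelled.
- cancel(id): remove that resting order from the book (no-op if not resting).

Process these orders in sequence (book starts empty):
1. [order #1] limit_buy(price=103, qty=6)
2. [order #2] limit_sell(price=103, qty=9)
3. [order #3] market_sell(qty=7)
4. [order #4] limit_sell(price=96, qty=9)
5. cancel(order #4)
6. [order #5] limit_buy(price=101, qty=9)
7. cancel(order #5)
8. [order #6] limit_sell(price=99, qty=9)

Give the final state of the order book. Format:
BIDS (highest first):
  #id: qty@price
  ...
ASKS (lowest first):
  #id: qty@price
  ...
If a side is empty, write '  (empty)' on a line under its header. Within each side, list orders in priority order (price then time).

Answer: BIDS (highest first):
  (empty)
ASKS (lowest first):
  #6: 9@99
  #2: 3@103

Derivation:
After op 1 [order #1] limit_buy(price=103, qty=6): fills=none; bids=[#1:6@103] asks=[-]
After op 2 [order #2] limit_sell(price=103, qty=9): fills=#1x#2:6@103; bids=[-] asks=[#2:3@103]
After op 3 [order #3] market_sell(qty=7): fills=none; bids=[-] asks=[#2:3@103]
After op 4 [order #4] limit_sell(price=96, qty=9): fills=none; bids=[-] asks=[#4:9@96 #2:3@103]
After op 5 cancel(order #4): fills=none; bids=[-] asks=[#2:3@103]
After op 6 [order #5] limit_buy(price=101, qty=9): fills=none; bids=[#5:9@101] asks=[#2:3@103]
After op 7 cancel(order #5): fills=none; bids=[-] asks=[#2:3@103]
After op 8 [order #6] limit_sell(price=99, qty=9): fills=none; bids=[-] asks=[#6:9@99 #2:3@103]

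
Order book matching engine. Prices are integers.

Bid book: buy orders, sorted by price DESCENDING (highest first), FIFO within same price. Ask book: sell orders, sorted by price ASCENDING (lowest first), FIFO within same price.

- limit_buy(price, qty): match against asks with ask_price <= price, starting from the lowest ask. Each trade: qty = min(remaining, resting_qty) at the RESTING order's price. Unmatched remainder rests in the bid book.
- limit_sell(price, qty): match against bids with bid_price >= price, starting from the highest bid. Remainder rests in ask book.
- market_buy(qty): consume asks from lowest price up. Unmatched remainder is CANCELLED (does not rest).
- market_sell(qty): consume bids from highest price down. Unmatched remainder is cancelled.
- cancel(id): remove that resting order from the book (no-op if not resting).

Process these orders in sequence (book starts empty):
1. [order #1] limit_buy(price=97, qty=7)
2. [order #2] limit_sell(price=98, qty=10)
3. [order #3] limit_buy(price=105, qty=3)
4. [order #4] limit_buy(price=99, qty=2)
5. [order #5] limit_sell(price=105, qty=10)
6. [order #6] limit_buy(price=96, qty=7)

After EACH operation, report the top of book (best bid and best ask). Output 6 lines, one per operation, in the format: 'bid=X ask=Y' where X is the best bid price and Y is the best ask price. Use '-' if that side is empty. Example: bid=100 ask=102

Answer: bid=97 ask=-
bid=97 ask=98
bid=97 ask=98
bid=97 ask=98
bid=97 ask=98
bid=97 ask=98

Derivation:
After op 1 [order #1] limit_buy(price=97, qty=7): fills=none; bids=[#1:7@97] asks=[-]
After op 2 [order #2] limit_sell(price=98, qty=10): fills=none; bids=[#1:7@97] asks=[#2:10@98]
After op 3 [order #3] limit_buy(price=105, qty=3): fills=#3x#2:3@98; bids=[#1:7@97] asks=[#2:7@98]
After op 4 [order #4] limit_buy(price=99, qty=2): fills=#4x#2:2@98; bids=[#1:7@97] asks=[#2:5@98]
After op 5 [order #5] limit_sell(price=105, qty=10): fills=none; bids=[#1:7@97] asks=[#2:5@98 #5:10@105]
After op 6 [order #6] limit_buy(price=96, qty=7): fills=none; bids=[#1:7@97 #6:7@96] asks=[#2:5@98 #5:10@105]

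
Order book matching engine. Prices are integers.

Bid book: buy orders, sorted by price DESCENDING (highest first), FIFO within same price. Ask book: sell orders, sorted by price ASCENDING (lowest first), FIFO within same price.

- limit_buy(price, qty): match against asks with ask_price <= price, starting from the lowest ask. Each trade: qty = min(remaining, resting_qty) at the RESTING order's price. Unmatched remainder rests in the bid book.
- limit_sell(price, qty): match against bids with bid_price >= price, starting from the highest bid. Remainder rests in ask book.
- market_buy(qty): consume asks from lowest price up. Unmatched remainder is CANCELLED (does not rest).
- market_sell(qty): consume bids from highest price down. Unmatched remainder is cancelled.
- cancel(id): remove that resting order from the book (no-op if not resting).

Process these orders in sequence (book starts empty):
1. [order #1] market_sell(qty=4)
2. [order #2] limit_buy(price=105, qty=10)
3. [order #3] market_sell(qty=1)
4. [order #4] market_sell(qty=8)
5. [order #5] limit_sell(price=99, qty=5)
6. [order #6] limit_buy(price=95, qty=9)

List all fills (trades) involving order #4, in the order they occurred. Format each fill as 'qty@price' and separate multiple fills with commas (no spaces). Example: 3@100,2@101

After op 1 [order #1] market_sell(qty=4): fills=none; bids=[-] asks=[-]
After op 2 [order #2] limit_buy(price=105, qty=10): fills=none; bids=[#2:10@105] asks=[-]
After op 3 [order #3] market_sell(qty=1): fills=#2x#3:1@105; bids=[#2:9@105] asks=[-]
After op 4 [order #4] market_sell(qty=8): fills=#2x#4:8@105; bids=[#2:1@105] asks=[-]
After op 5 [order #5] limit_sell(price=99, qty=5): fills=#2x#5:1@105; bids=[-] asks=[#5:4@99]
After op 6 [order #6] limit_buy(price=95, qty=9): fills=none; bids=[#6:9@95] asks=[#5:4@99]

Answer: 8@105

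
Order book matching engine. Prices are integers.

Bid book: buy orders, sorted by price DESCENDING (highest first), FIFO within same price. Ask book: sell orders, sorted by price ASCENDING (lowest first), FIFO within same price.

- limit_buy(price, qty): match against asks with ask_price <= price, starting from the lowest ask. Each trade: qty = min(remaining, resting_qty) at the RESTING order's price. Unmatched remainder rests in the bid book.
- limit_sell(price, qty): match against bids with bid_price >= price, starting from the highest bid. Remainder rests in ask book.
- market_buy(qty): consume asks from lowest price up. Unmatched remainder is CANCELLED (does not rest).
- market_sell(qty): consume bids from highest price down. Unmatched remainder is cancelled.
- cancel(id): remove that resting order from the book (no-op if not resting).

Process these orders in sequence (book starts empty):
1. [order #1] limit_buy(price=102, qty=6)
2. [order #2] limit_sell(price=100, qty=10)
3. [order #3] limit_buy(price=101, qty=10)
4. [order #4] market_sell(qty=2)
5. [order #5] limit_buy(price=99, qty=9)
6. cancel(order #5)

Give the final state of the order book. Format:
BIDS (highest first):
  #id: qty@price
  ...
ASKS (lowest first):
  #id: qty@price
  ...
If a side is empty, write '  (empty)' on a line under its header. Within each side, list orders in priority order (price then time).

After op 1 [order #1] limit_buy(price=102, qty=6): fills=none; bids=[#1:6@102] asks=[-]
After op 2 [order #2] limit_sell(price=100, qty=10): fills=#1x#2:6@102; bids=[-] asks=[#2:4@100]
After op 3 [order #3] limit_buy(price=101, qty=10): fills=#3x#2:4@100; bids=[#3:6@101] asks=[-]
After op 4 [order #4] market_sell(qty=2): fills=#3x#4:2@101; bids=[#3:4@101] asks=[-]
After op 5 [order #5] limit_buy(price=99, qty=9): fills=none; bids=[#3:4@101 #5:9@99] asks=[-]
After op 6 cancel(order #5): fills=none; bids=[#3:4@101] asks=[-]

Answer: BIDS (highest first):
  #3: 4@101
ASKS (lowest first):
  (empty)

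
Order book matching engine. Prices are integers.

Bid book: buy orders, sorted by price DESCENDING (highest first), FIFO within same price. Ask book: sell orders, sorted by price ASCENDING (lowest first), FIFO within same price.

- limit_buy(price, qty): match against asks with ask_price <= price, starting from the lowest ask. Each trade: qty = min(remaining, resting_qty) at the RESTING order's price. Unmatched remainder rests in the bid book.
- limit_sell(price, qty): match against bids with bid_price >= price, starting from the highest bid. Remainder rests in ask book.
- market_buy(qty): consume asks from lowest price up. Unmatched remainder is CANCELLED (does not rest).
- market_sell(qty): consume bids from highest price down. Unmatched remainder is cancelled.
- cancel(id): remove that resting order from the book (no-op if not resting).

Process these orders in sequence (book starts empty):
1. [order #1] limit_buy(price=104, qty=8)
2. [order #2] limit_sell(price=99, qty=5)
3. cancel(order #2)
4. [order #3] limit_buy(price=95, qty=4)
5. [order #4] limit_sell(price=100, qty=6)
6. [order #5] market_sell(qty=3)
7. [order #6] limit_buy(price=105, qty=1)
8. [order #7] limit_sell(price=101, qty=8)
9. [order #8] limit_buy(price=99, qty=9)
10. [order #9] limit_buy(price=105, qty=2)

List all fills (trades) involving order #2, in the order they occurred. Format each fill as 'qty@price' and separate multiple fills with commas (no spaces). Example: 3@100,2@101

Answer: 5@104

Derivation:
After op 1 [order #1] limit_buy(price=104, qty=8): fills=none; bids=[#1:8@104] asks=[-]
After op 2 [order #2] limit_sell(price=99, qty=5): fills=#1x#2:5@104; bids=[#1:3@104] asks=[-]
After op 3 cancel(order #2): fills=none; bids=[#1:3@104] asks=[-]
After op 4 [order #3] limit_buy(price=95, qty=4): fills=none; bids=[#1:3@104 #3:4@95] asks=[-]
After op 5 [order #4] limit_sell(price=100, qty=6): fills=#1x#4:3@104; bids=[#3:4@95] asks=[#4:3@100]
After op 6 [order #5] market_sell(qty=3): fills=#3x#5:3@95; bids=[#3:1@95] asks=[#4:3@100]
After op 7 [order #6] limit_buy(price=105, qty=1): fills=#6x#4:1@100; bids=[#3:1@95] asks=[#4:2@100]
After op 8 [order #7] limit_sell(price=101, qty=8): fills=none; bids=[#3:1@95] asks=[#4:2@100 #7:8@101]
After op 9 [order #8] limit_buy(price=99, qty=9): fills=none; bids=[#8:9@99 #3:1@95] asks=[#4:2@100 #7:8@101]
After op 10 [order #9] limit_buy(price=105, qty=2): fills=#9x#4:2@100; bids=[#8:9@99 #3:1@95] asks=[#7:8@101]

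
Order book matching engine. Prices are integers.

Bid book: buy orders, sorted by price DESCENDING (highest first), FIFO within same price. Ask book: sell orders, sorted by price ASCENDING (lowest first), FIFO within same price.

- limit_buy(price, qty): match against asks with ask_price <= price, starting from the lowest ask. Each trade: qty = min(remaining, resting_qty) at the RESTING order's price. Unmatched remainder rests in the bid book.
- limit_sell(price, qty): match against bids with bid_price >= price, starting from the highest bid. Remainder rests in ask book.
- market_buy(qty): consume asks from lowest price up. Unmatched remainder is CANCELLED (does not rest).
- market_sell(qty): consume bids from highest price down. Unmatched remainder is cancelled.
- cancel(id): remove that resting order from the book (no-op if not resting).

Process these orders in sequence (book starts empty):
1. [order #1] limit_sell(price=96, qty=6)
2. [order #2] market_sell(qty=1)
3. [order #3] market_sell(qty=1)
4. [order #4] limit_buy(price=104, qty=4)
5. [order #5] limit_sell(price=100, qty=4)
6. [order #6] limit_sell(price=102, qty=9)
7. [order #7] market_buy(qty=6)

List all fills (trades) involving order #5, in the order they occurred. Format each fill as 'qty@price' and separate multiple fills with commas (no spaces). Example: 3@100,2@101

Answer: 4@100

Derivation:
After op 1 [order #1] limit_sell(price=96, qty=6): fills=none; bids=[-] asks=[#1:6@96]
After op 2 [order #2] market_sell(qty=1): fills=none; bids=[-] asks=[#1:6@96]
After op 3 [order #3] market_sell(qty=1): fills=none; bids=[-] asks=[#1:6@96]
After op 4 [order #4] limit_buy(price=104, qty=4): fills=#4x#1:4@96; bids=[-] asks=[#1:2@96]
After op 5 [order #5] limit_sell(price=100, qty=4): fills=none; bids=[-] asks=[#1:2@96 #5:4@100]
After op 6 [order #6] limit_sell(price=102, qty=9): fills=none; bids=[-] asks=[#1:2@96 #5:4@100 #6:9@102]
After op 7 [order #7] market_buy(qty=6): fills=#7x#1:2@96 #7x#5:4@100; bids=[-] asks=[#6:9@102]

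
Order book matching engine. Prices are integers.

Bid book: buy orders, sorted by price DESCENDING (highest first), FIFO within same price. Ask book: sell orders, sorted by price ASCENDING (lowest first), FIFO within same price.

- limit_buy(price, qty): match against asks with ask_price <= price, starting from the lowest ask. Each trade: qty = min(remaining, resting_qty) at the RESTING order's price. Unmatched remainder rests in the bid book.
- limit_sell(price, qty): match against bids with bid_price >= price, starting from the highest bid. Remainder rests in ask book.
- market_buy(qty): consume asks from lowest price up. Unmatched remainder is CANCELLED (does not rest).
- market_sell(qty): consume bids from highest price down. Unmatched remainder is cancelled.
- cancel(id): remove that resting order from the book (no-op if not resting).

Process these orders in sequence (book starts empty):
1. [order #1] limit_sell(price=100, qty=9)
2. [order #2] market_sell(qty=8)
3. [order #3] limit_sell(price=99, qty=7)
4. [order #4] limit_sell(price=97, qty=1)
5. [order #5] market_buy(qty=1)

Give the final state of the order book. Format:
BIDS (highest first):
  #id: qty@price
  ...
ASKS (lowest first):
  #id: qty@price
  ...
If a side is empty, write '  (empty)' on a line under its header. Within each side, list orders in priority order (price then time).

After op 1 [order #1] limit_sell(price=100, qty=9): fills=none; bids=[-] asks=[#1:9@100]
After op 2 [order #2] market_sell(qty=8): fills=none; bids=[-] asks=[#1:9@100]
After op 3 [order #3] limit_sell(price=99, qty=7): fills=none; bids=[-] asks=[#3:7@99 #1:9@100]
After op 4 [order #4] limit_sell(price=97, qty=1): fills=none; bids=[-] asks=[#4:1@97 #3:7@99 #1:9@100]
After op 5 [order #5] market_buy(qty=1): fills=#5x#4:1@97; bids=[-] asks=[#3:7@99 #1:9@100]

Answer: BIDS (highest first):
  (empty)
ASKS (lowest first):
  #3: 7@99
  #1: 9@100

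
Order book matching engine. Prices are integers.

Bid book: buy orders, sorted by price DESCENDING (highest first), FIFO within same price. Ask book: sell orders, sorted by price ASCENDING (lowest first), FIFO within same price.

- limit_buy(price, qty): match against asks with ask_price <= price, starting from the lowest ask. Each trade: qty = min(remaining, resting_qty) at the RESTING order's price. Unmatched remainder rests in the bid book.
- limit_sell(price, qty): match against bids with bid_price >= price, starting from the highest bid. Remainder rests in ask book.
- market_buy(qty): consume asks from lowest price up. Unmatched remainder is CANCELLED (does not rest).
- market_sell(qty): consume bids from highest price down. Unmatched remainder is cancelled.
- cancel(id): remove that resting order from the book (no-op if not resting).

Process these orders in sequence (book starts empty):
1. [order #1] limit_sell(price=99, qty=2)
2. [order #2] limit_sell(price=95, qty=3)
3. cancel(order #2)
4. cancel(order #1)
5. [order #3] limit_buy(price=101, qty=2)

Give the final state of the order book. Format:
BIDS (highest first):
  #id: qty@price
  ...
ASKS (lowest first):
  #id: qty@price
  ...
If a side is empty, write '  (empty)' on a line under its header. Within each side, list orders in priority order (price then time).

Answer: BIDS (highest first):
  #3: 2@101
ASKS (lowest first):
  (empty)

Derivation:
After op 1 [order #1] limit_sell(price=99, qty=2): fills=none; bids=[-] asks=[#1:2@99]
After op 2 [order #2] limit_sell(price=95, qty=3): fills=none; bids=[-] asks=[#2:3@95 #1:2@99]
After op 3 cancel(order #2): fills=none; bids=[-] asks=[#1:2@99]
After op 4 cancel(order #1): fills=none; bids=[-] asks=[-]
After op 5 [order #3] limit_buy(price=101, qty=2): fills=none; bids=[#3:2@101] asks=[-]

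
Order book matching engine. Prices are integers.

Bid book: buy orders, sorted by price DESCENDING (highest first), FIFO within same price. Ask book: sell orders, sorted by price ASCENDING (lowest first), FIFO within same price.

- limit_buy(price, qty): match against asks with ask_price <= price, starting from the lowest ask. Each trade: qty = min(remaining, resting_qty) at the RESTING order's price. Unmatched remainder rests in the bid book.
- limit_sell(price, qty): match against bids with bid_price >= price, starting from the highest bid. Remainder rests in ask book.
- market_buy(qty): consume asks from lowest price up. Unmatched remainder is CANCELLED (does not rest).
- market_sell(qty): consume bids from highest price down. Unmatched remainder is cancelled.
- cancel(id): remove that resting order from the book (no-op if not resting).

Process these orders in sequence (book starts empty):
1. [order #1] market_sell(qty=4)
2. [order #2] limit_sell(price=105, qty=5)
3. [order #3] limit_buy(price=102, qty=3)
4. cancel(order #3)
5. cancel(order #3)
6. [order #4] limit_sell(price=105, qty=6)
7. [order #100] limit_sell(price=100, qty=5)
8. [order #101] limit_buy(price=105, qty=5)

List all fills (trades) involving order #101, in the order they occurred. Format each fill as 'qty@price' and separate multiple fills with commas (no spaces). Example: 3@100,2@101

After op 1 [order #1] market_sell(qty=4): fills=none; bids=[-] asks=[-]
After op 2 [order #2] limit_sell(price=105, qty=5): fills=none; bids=[-] asks=[#2:5@105]
After op 3 [order #3] limit_buy(price=102, qty=3): fills=none; bids=[#3:3@102] asks=[#2:5@105]
After op 4 cancel(order #3): fills=none; bids=[-] asks=[#2:5@105]
After op 5 cancel(order #3): fills=none; bids=[-] asks=[#2:5@105]
After op 6 [order #4] limit_sell(price=105, qty=6): fills=none; bids=[-] asks=[#2:5@105 #4:6@105]
After op 7 [order #100] limit_sell(price=100, qty=5): fills=none; bids=[-] asks=[#100:5@100 #2:5@105 #4:6@105]
After op 8 [order #101] limit_buy(price=105, qty=5): fills=#101x#100:5@100; bids=[-] asks=[#2:5@105 #4:6@105]

Answer: 5@100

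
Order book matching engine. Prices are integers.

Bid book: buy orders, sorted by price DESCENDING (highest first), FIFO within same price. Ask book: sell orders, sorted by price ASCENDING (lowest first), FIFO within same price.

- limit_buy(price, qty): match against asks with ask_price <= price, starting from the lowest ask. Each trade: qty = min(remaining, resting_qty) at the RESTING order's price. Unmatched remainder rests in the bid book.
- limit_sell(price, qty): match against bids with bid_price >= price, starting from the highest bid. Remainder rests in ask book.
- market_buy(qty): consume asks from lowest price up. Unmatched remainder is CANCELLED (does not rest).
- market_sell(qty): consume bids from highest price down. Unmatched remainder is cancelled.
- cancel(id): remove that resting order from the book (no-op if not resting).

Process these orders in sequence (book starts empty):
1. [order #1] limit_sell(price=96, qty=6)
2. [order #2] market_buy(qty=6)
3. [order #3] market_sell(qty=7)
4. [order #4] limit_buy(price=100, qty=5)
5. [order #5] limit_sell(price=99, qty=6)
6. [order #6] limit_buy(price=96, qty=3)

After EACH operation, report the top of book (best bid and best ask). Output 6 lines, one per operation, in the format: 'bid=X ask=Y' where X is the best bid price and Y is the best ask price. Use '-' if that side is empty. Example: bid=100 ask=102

After op 1 [order #1] limit_sell(price=96, qty=6): fills=none; bids=[-] asks=[#1:6@96]
After op 2 [order #2] market_buy(qty=6): fills=#2x#1:6@96; bids=[-] asks=[-]
After op 3 [order #3] market_sell(qty=7): fills=none; bids=[-] asks=[-]
After op 4 [order #4] limit_buy(price=100, qty=5): fills=none; bids=[#4:5@100] asks=[-]
After op 5 [order #5] limit_sell(price=99, qty=6): fills=#4x#5:5@100; bids=[-] asks=[#5:1@99]
After op 6 [order #6] limit_buy(price=96, qty=3): fills=none; bids=[#6:3@96] asks=[#5:1@99]

Answer: bid=- ask=96
bid=- ask=-
bid=- ask=-
bid=100 ask=-
bid=- ask=99
bid=96 ask=99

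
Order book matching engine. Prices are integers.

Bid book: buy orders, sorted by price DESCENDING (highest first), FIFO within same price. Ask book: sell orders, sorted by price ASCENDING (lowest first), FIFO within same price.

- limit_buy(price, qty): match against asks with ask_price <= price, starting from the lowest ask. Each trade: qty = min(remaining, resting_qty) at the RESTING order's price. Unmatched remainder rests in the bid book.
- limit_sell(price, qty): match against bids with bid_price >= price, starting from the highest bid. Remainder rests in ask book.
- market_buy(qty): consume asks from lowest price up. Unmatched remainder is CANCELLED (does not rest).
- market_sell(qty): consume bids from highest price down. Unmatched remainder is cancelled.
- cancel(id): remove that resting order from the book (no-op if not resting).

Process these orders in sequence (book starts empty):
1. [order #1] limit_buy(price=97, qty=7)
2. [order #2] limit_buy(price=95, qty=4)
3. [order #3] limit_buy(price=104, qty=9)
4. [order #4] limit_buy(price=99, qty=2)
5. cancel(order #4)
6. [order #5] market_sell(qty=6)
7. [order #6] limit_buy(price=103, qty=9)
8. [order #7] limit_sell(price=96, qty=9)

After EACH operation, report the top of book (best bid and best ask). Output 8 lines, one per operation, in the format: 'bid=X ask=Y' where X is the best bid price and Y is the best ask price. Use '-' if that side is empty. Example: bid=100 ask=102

Answer: bid=97 ask=-
bid=97 ask=-
bid=104 ask=-
bid=104 ask=-
bid=104 ask=-
bid=104 ask=-
bid=104 ask=-
bid=103 ask=-

Derivation:
After op 1 [order #1] limit_buy(price=97, qty=7): fills=none; bids=[#1:7@97] asks=[-]
After op 2 [order #2] limit_buy(price=95, qty=4): fills=none; bids=[#1:7@97 #2:4@95] asks=[-]
After op 3 [order #3] limit_buy(price=104, qty=9): fills=none; bids=[#3:9@104 #1:7@97 #2:4@95] asks=[-]
After op 4 [order #4] limit_buy(price=99, qty=2): fills=none; bids=[#3:9@104 #4:2@99 #1:7@97 #2:4@95] asks=[-]
After op 5 cancel(order #4): fills=none; bids=[#3:9@104 #1:7@97 #2:4@95] asks=[-]
After op 6 [order #5] market_sell(qty=6): fills=#3x#5:6@104; bids=[#3:3@104 #1:7@97 #2:4@95] asks=[-]
After op 7 [order #6] limit_buy(price=103, qty=9): fills=none; bids=[#3:3@104 #6:9@103 #1:7@97 #2:4@95] asks=[-]
After op 8 [order #7] limit_sell(price=96, qty=9): fills=#3x#7:3@104 #6x#7:6@103; bids=[#6:3@103 #1:7@97 #2:4@95] asks=[-]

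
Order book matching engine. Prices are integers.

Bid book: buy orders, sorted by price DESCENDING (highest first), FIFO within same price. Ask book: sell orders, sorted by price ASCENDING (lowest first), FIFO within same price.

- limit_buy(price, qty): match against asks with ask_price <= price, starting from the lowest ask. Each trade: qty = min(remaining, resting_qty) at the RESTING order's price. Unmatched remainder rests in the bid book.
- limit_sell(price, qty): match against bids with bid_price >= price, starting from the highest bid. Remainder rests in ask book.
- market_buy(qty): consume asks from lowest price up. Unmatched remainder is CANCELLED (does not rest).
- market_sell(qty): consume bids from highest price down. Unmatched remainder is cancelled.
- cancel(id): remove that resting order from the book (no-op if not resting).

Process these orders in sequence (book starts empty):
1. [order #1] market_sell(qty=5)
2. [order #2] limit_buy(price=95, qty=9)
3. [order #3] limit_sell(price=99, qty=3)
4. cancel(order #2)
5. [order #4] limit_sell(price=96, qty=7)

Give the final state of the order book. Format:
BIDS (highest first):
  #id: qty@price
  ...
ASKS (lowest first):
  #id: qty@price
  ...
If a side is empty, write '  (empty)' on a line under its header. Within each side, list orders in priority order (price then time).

Answer: BIDS (highest first):
  (empty)
ASKS (lowest first):
  #4: 7@96
  #3: 3@99

Derivation:
After op 1 [order #1] market_sell(qty=5): fills=none; bids=[-] asks=[-]
After op 2 [order #2] limit_buy(price=95, qty=9): fills=none; bids=[#2:9@95] asks=[-]
After op 3 [order #3] limit_sell(price=99, qty=3): fills=none; bids=[#2:9@95] asks=[#3:3@99]
After op 4 cancel(order #2): fills=none; bids=[-] asks=[#3:3@99]
After op 5 [order #4] limit_sell(price=96, qty=7): fills=none; bids=[-] asks=[#4:7@96 #3:3@99]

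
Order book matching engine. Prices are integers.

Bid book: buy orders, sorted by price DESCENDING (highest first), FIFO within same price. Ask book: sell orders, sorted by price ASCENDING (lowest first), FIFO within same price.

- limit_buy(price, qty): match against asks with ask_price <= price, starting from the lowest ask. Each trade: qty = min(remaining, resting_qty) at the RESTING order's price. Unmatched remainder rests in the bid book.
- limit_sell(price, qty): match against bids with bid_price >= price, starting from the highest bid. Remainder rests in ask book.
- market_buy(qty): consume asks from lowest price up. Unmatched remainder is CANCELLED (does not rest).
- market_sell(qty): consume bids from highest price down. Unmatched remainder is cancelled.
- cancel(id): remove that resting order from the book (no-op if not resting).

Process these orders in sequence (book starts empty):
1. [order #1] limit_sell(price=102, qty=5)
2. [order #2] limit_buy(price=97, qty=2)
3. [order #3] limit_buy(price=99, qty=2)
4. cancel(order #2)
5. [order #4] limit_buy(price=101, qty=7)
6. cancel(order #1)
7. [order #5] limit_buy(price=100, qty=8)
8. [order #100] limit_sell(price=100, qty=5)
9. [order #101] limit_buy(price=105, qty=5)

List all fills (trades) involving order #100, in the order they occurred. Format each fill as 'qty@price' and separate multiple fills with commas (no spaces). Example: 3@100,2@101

Answer: 5@101

Derivation:
After op 1 [order #1] limit_sell(price=102, qty=5): fills=none; bids=[-] asks=[#1:5@102]
After op 2 [order #2] limit_buy(price=97, qty=2): fills=none; bids=[#2:2@97] asks=[#1:5@102]
After op 3 [order #3] limit_buy(price=99, qty=2): fills=none; bids=[#3:2@99 #2:2@97] asks=[#1:5@102]
After op 4 cancel(order #2): fills=none; bids=[#3:2@99] asks=[#1:5@102]
After op 5 [order #4] limit_buy(price=101, qty=7): fills=none; bids=[#4:7@101 #3:2@99] asks=[#1:5@102]
After op 6 cancel(order #1): fills=none; bids=[#4:7@101 #3:2@99] asks=[-]
After op 7 [order #5] limit_buy(price=100, qty=8): fills=none; bids=[#4:7@101 #5:8@100 #3:2@99] asks=[-]
After op 8 [order #100] limit_sell(price=100, qty=5): fills=#4x#100:5@101; bids=[#4:2@101 #5:8@100 #3:2@99] asks=[-]
After op 9 [order #101] limit_buy(price=105, qty=5): fills=none; bids=[#101:5@105 #4:2@101 #5:8@100 #3:2@99] asks=[-]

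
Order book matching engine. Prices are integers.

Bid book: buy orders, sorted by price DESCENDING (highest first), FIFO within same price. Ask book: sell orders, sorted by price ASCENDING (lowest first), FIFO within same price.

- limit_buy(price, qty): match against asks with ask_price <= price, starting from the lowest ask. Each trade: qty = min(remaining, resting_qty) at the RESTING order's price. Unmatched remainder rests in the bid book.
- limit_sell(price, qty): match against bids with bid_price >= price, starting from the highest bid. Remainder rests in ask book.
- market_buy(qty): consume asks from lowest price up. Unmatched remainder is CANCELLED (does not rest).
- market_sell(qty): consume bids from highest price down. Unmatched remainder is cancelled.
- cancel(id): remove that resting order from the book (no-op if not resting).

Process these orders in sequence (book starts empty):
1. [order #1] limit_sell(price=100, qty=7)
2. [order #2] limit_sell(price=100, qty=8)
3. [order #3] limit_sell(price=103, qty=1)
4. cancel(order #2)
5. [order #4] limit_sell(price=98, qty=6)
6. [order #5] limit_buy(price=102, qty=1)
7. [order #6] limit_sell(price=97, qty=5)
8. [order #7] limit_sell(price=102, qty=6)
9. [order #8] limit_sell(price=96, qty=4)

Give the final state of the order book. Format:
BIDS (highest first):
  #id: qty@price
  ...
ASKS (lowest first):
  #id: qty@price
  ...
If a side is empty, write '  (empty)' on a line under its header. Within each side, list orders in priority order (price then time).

Answer: BIDS (highest first):
  (empty)
ASKS (lowest first):
  #8: 4@96
  #6: 5@97
  #4: 5@98
  #1: 7@100
  #7: 6@102
  #3: 1@103

Derivation:
After op 1 [order #1] limit_sell(price=100, qty=7): fills=none; bids=[-] asks=[#1:7@100]
After op 2 [order #2] limit_sell(price=100, qty=8): fills=none; bids=[-] asks=[#1:7@100 #2:8@100]
After op 3 [order #3] limit_sell(price=103, qty=1): fills=none; bids=[-] asks=[#1:7@100 #2:8@100 #3:1@103]
After op 4 cancel(order #2): fills=none; bids=[-] asks=[#1:7@100 #3:1@103]
After op 5 [order #4] limit_sell(price=98, qty=6): fills=none; bids=[-] asks=[#4:6@98 #1:7@100 #3:1@103]
After op 6 [order #5] limit_buy(price=102, qty=1): fills=#5x#4:1@98; bids=[-] asks=[#4:5@98 #1:7@100 #3:1@103]
After op 7 [order #6] limit_sell(price=97, qty=5): fills=none; bids=[-] asks=[#6:5@97 #4:5@98 #1:7@100 #3:1@103]
After op 8 [order #7] limit_sell(price=102, qty=6): fills=none; bids=[-] asks=[#6:5@97 #4:5@98 #1:7@100 #7:6@102 #3:1@103]
After op 9 [order #8] limit_sell(price=96, qty=4): fills=none; bids=[-] asks=[#8:4@96 #6:5@97 #4:5@98 #1:7@100 #7:6@102 #3:1@103]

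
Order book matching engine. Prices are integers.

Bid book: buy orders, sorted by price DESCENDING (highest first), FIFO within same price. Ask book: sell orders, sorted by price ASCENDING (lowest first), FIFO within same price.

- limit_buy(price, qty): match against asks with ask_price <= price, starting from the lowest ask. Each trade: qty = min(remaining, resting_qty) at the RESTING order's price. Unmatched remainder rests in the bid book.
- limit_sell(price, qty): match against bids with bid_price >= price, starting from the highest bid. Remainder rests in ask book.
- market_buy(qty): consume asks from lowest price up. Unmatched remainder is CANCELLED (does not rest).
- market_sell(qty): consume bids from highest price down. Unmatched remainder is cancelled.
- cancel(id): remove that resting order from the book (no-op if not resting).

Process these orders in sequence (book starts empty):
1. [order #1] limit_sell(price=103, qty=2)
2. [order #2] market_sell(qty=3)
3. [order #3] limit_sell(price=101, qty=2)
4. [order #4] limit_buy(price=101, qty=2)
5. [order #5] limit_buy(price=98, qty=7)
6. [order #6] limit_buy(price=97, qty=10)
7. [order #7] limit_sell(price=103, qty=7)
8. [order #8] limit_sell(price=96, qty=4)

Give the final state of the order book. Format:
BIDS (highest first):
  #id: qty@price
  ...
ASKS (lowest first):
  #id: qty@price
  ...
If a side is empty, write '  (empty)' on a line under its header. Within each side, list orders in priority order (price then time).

After op 1 [order #1] limit_sell(price=103, qty=2): fills=none; bids=[-] asks=[#1:2@103]
After op 2 [order #2] market_sell(qty=3): fills=none; bids=[-] asks=[#1:2@103]
After op 3 [order #3] limit_sell(price=101, qty=2): fills=none; bids=[-] asks=[#3:2@101 #1:2@103]
After op 4 [order #4] limit_buy(price=101, qty=2): fills=#4x#3:2@101; bids=[-] asks=[#1:2@103]
After op 5 [order #5] limit_buy(price=98, qty=7): fills=none; bids=[#5:7@98] asks=[#1:2@103]
After op 6 [order #6] limit_buy(price=97, qty=10): fills=none; bids=[#5:7@98 #6:10@97] asks=[#1:2@103]
After op 7 [order #7] limit_sell(price=103, qty=7): fills=none; bids=[#5:7@98 #6:10@97] asks=[#1:2@103 #7:7@103]
After op 8 [order #8] limit_sell(price=96, qty=4): fills=#5x#8:4@98; bids=[#5:3@98 #6:10@97] asks=[#1:2@103 #7:7@103]

Answer: BIDS (highest first):
  #5: 3@98
  #6: 10@97
ASKS (lowest first):
  #1: 2@103
  #7: 7@103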